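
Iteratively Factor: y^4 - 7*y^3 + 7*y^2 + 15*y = (y + 1)*(y^3 - 8*y^2 + 15*y) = (y - 5)*(y + 1)*(y^2 - 3*y) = y*(y - 5)*(y + 1)*(y - 3)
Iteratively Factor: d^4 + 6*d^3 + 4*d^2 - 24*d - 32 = (d + 2)*(d^3 + 4*d^2 - 4*d - 16) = (d + 2)*(d + 4)*(d^2 - 4) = (d + 2)^2*(d + 4)*(d - 2)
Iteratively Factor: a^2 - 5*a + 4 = (a - 1)*(a - 4)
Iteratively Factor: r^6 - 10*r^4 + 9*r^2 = (r - 3)*(r^5 + 3*r^4 - r^3 - 3*r^2) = (r - 3)*(r + 1)*(r^4 + 2*r^3 - 3*r^2) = (r - 3)*(r + 1)*(r + 3)*(r^3 - r^2) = r*(r - 3)*(r + 1)*(r + 3)*(r^2 - r) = r^2*(r - 3)*(r + 1)*(r + 3)*(r - 1)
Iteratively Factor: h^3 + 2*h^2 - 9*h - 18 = (h + 3)*(h^2 - h - 6) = (h + 2)*(h + 3)*(h - 3)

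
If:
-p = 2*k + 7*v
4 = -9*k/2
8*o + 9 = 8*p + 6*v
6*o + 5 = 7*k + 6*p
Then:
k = -8/9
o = 556/81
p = 1415/162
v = -161/162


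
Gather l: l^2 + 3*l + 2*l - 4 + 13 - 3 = l^2 + 5*l + 6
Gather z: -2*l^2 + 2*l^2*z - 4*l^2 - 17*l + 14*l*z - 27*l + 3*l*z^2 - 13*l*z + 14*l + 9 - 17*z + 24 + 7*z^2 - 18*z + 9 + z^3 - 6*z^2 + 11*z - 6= -6*l^2 - 30*l + z^3 + z^2*(3*l + 1) + z*(2*l^2 + l - 24) + 36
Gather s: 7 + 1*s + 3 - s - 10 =0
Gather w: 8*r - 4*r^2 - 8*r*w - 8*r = -4*r^2 - 8*r*w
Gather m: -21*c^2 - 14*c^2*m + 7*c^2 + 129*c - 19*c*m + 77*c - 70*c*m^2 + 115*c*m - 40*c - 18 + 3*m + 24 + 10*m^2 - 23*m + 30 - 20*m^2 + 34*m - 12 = -14*c^2 + 166*c + m^2*(-70*c - 10) + m*(-14*c^2 + 96*c + 14) + 24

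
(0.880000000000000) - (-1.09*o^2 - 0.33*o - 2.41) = 1.09*o^2 + 0.33*o + 3.29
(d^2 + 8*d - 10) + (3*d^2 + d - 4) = 4*d^2 + 9*d - 14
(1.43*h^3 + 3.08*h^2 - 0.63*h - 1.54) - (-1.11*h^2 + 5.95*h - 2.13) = 1.43*h^3 + 4.19*h^2 - 6.58*h + 0.59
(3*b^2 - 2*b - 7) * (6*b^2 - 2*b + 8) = 18*b^4 - 18*b^3 - 14*b^2 - 2*b - 56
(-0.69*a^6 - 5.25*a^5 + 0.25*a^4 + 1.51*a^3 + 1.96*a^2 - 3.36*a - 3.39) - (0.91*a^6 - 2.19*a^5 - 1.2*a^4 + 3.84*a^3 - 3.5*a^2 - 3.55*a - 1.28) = -1.6*a^6 - 3.06*a^5 + 1.45*a^4 - 2.33*a^3 + 5.46*a^2 + 0.19*a - 2.11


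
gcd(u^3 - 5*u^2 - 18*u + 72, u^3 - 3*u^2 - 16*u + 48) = u^2 + u - 12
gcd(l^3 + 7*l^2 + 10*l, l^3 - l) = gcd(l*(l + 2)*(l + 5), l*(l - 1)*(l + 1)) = l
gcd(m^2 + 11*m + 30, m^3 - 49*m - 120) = m + 5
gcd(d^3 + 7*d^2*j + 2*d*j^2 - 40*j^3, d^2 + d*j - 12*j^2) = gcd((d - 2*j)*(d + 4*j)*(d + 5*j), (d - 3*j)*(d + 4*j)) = d + 4*j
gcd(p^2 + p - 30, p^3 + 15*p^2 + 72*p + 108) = p + 6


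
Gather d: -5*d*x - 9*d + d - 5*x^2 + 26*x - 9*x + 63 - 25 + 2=d*(-5*x - 8) - 5*x^2 + 17*x + 40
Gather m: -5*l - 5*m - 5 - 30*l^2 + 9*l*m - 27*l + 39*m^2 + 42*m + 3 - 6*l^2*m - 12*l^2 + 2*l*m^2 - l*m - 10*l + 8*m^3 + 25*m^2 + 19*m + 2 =-42*l^2 - 42*l + 8*m^3 + m^2*(2*l + 64) + m*(-6*l^2 + 8*l + 56)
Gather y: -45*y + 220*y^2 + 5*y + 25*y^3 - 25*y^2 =25*y^3 + 195*y^2 - 40*y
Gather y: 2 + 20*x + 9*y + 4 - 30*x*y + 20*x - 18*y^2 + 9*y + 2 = 40*x - 18*y^2 + y*(18 - 30*x) + 8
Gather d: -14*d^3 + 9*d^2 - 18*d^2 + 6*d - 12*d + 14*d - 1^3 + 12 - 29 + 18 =-14*d^3 - 9*d^2 + 8*d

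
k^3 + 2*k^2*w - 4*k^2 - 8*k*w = k*(k - 4)*(k + 2*w)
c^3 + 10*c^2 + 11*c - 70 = (c - 2)*(c + 5)*(c + 7)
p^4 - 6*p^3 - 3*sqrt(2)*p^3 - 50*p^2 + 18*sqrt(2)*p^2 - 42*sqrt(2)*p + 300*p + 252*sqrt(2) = (p - 6)*(p - 7*sqrt(2))*(p + sqrt(2))*(p + 3*sqrt(2))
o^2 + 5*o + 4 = (o + 1)*(o + 4)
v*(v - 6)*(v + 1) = v^3 - 5*v^2 - 6*v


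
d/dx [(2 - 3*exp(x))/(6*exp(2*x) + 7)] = (18*exp(2*x) - 24*exp(x) - 21)*exp(x)/(36*exp(4*x) + 84*exp(2*x) + 49)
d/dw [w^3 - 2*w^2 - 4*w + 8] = 3*w^2 - 4*w - 4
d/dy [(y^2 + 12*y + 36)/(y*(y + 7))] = (-5*y^2 - 72*y - 252)/(y^2*(y^2 + 14*y + 49))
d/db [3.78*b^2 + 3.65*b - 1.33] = 7.56*b + 3.65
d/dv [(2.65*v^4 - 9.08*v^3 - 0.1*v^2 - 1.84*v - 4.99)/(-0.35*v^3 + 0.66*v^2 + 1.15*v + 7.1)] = (-0.9275*v^6 + 3.498*v^5 + 3.1147*v^4 + 53.088*v^3 - 197.5441*v^2 + 5.1668*v - 7.3255)/(0.1225*v^6 - 0.462*v^5 - 0.3694*v^4 - 3.452*v^3 + 10.6945*v^2 + 16.33*v + 50.41)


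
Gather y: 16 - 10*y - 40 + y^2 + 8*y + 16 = y^2 - 2*y - 8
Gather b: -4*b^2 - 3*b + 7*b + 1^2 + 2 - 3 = -4*b^2 + 4*b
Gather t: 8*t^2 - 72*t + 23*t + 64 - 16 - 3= 8*t^2 - 49*t + 45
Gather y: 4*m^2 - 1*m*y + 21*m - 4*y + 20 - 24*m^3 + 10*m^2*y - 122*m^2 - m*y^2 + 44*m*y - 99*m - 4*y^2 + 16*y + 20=-24*m^3 - 118*m^2 - 78*m + y^2*(-m - 4) + y*(10*m^2 + 43*m + 12) + 40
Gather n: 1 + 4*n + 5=4*n + 6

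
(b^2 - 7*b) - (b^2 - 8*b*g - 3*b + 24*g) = 8*b*g - 4*b - 24*g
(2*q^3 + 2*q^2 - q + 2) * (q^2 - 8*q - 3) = 2*q^5 - 14*q^4 - 23*q^3 + 4*q^2 - 13*q - 6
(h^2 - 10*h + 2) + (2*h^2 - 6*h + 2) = 3*h^2 - 16*h + 4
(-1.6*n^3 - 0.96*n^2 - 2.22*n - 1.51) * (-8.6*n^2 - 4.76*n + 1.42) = 13.76*n^5 + 15.872*n^4 + 21.3896*n^3 + 22.19*n^2 + 4.0352*n - 2.1442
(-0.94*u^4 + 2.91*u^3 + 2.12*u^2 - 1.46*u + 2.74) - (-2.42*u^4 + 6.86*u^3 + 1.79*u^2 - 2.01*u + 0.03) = 1.48*u^4 - 3.95*u^3 + 0.33*u^2 + 0.55*u + 2.71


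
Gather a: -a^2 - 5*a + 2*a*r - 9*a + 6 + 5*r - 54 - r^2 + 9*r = -a^2 + a*(2*r - 14) - r^2 + 14*r - 48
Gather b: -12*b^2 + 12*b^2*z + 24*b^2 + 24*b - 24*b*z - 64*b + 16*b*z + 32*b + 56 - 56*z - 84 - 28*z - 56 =b^2*(12*z + 12) + b*(-8*z - 8) - 84*z - 84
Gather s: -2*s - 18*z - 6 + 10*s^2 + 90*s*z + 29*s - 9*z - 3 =10*s^2 + s*(90*z + 27) - 27*z - 9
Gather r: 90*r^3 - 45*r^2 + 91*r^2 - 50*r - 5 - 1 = 90*r^3 + 46*r^2 - 50*r - 6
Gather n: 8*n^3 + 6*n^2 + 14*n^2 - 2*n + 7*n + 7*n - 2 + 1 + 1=8*n^3 + 20*n^2 + 12*n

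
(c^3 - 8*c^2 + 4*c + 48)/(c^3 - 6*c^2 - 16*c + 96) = (c + 2)/(c + 4)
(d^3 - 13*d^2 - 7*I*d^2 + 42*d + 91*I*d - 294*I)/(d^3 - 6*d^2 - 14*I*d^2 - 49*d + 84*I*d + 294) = (d - 7)/(d - 7*I)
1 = 1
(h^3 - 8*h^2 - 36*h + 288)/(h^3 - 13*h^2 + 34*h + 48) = (h + 6)/(h + 1)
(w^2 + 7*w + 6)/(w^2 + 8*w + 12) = (w + 1)/(w + 2)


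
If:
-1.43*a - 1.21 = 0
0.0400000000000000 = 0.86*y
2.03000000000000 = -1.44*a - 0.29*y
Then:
No Solution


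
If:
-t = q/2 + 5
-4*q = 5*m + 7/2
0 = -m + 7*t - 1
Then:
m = 527/54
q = -353/27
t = 83/54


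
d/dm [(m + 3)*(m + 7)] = 2*m + 10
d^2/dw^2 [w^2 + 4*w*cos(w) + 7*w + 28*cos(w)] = -4*w*cos(w) - 8*sin(w) - 28*cos(w) + 2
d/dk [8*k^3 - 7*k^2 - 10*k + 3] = 24*k^2 - 14*k - 10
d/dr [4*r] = 4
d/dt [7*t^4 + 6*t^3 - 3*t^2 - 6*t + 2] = 28*t^3 + 18*t^2 - 6*t - 6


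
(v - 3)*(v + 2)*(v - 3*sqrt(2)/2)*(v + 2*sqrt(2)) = v^4 - v^3 + sqrt(2)*v^3/2 - 12*v^2 - sqrt(2)*v^2/2 - 3*sqrt(2)*v + 6*v + 36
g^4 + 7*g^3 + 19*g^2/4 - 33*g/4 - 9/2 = (g - 1)*(g + 1/2)*(g + 3/2)*(g + 6)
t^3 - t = t*(t - 1)*(t + 1)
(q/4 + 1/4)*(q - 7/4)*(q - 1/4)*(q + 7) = q^4/4 + 3*q^3/2 - 137*q^2/64 - 21*q/8 + 49/64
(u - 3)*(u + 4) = u^2 + u - 12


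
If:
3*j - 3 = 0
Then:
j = 1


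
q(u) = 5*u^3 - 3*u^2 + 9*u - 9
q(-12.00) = -9189.00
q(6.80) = 1485.64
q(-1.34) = -38.48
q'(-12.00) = 2241.00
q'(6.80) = 661.80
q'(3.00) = 126.00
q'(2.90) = 117.75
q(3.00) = 126.00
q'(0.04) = 8.78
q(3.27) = 163.18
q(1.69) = 21.78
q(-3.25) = -241.58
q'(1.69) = 41.70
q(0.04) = -8.64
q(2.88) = 111.48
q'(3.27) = 149.77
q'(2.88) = 116.14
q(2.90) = 113.82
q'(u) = 15*u^2 - 6*u + 9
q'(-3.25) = 186.94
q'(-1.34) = 43.97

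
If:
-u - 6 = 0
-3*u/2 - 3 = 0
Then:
No Solution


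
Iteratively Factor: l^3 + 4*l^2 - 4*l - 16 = (l + 4)*(l^2 - 4) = (l + 2)*(l + 4)*(l - 2)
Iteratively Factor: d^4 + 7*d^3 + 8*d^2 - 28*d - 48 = (d - 2)*(d^3 + 9*d^2 + 26*d + 24) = (d - 2)*(d + 4)*(d^2 + 5*d + 6) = (d - 2)*(d + 3)*(d + 4)*(d + 2)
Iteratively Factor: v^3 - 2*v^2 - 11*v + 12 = (v - 1)*(v^2 - v - 12) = (v - 4)*(v - 1)*(v + 3)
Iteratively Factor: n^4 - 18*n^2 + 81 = (n + 3)*(n^3 - 3*n^2 - 9*n + 27) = (n - 3)*(n + 3)*(n^2 - 9) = (n - 3)^2*(n + 3)*(n + 3)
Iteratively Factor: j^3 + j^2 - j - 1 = (j + 1)*(j^2 - 1) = (j + 1)^2*(j - 1)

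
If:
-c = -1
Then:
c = 1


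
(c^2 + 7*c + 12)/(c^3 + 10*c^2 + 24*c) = (c + 3)/(c*(c + 6))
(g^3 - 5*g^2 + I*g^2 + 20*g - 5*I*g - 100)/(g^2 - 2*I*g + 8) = (g^2 + 5*g*(-1 + I) - 25*I)/(g + 2*I)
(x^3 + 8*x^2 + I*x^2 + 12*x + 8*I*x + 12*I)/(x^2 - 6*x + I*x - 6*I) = (x^2 + 8*x + 12)/(x - 6)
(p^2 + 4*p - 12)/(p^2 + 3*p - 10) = (p + 6)/(p + 5)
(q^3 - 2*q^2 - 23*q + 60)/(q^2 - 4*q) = q + 2 - 15/q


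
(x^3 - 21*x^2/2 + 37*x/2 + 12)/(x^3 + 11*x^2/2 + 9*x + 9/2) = (2*x^3 - 21*x^2 + 37*x + 24)/(2*x^3 + 11*x^2 + 18*x + 9)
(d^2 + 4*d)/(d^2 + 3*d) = (d + 4)/(d + 3)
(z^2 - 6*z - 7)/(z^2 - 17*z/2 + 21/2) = 2*(z + 1)/(2*z - 3)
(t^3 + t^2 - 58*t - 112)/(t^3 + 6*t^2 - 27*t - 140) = (t^2 - 6*t - 16)/(t^2 - t - 20)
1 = 1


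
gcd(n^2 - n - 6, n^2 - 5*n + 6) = n - 3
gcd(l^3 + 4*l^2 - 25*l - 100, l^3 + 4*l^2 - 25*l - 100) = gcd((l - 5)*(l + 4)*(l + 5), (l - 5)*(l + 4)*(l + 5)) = l^3 + 4*l^2 - 25*l - 100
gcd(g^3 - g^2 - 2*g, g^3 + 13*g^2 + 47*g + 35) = g + 1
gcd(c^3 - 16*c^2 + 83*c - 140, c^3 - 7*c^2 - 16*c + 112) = c^2 - 11*c + 28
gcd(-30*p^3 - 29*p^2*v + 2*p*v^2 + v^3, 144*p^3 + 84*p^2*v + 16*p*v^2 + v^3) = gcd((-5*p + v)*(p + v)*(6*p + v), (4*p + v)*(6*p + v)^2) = 6*p + v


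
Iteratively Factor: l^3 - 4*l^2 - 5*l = (l + 1)*(l^2 - 5*l) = l*(l + 1)*(l - 5)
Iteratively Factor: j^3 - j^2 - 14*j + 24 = (j - 2)*(j^2 + j - 12) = (j - 3)*(j - 2)*(j + 4)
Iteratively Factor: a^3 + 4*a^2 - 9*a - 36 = (a + 3)*(a^2 + a - 12) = (a - 3)*(a + 3)*(a + 4)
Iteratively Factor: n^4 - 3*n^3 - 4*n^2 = (n - 4)*(n^3 + n^2) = n*(n - 4)*(n^2 + n) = n*(n - 4)*(n + 1)*(n)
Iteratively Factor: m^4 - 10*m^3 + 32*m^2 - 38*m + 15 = (m - 1)*(m^3 - 9*m^2 + 23*m - 15) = (m - 5)*(m - 1)*(m^2 - 4*m + 3) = (m - 5)*(m - 3)*(m - 1)*(m - 1)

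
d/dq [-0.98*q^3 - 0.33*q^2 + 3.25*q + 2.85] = -2.94*q^2 - 0.66*q + 3.25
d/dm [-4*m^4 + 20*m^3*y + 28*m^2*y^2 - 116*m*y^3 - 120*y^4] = -16*m^3 + 60*m^2*y + 56*m*y^2 - 116*y^3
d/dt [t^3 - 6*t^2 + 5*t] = 3*t^2 - 12*t + 5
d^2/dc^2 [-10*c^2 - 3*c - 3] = -20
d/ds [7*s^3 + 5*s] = 21*s^2 + 5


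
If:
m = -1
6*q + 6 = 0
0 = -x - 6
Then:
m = -1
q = -1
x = -6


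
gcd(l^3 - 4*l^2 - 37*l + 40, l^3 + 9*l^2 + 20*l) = l + 5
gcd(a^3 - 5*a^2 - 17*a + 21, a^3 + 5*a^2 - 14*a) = 1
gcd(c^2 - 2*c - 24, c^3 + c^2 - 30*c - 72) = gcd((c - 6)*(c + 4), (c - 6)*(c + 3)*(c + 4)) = c^2 - 2*c - 24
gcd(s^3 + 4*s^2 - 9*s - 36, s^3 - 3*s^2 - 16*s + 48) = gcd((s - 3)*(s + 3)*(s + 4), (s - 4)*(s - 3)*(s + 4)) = s^2 + s - 12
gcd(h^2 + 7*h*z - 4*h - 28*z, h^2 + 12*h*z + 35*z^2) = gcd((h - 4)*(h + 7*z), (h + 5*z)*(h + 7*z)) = h + 7*z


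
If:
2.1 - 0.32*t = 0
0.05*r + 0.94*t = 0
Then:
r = -123.38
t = 6.56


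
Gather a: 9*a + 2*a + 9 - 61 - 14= 11*a - 66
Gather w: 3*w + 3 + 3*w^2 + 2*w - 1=3*w^2 + 5*w + 2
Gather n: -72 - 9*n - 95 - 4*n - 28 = -13*n - 195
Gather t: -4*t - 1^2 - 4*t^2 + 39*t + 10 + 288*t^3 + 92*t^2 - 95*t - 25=288*t^3 + 88*t^2 - 60*t - 16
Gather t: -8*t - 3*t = -11*t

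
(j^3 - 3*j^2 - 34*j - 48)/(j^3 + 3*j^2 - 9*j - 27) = (j^2 - 6*j - 16)/(j^2 - 9)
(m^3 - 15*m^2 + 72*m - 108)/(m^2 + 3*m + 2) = (m^3 - 15*m^2 + 72*m - 108)/(m^2 + 3*m + 2)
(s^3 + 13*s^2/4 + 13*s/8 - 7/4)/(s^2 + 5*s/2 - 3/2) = (4*s^2 + 15*s + 14)/(4*(s + 3))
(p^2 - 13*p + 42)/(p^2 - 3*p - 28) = (p - 6)/(p + 4)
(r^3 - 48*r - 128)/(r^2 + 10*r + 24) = (r^2 - 4*r - 32)/(r + 6)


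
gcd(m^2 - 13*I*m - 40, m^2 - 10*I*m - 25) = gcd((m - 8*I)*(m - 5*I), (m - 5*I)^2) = m - 5*I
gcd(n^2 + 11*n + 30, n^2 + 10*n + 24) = n + 6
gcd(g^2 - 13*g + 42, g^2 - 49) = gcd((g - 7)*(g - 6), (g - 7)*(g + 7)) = g - 7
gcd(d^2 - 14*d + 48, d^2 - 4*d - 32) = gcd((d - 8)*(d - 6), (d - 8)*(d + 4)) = d - 8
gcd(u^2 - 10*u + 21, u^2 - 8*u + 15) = u - 3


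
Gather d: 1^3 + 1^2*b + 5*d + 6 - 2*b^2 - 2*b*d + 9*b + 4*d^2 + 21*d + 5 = -2*b^2 + 10*b + 4*d^2 + d*(26 - 2*b) + 12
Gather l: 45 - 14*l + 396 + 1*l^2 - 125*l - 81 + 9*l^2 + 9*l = 10*l^2 - 130*l + 360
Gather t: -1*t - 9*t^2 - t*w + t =-9*t^2 - t*w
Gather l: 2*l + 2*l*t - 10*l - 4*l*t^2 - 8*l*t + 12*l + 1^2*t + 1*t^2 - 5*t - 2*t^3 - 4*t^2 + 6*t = l*(-4*t^2 - 6*t + 4) - 2*t^3 - 3*t^2 + 2*t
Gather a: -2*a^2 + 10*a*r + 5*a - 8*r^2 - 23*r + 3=-2*a^2 + a*(10*r + 5) - 8*r^2 - 23*r + 3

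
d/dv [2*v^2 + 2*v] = 4*v + 2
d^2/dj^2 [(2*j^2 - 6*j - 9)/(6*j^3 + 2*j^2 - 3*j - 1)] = 2*(72*j^6 - 648*j^5 - 2052*j^4 - 900*j^3 + 174*j^2 - 36*j - 79)/(216*j^9 + 216*j^8 - 252*j^7 - 316*j^6 + 54*j^5 + 150*j^4 + 27*j^3 - 21*j^2 - 9*j - 1)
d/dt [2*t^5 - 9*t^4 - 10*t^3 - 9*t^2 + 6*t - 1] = 10*t^4 - 36*t^3 - 30*t^2 - 18*t + 6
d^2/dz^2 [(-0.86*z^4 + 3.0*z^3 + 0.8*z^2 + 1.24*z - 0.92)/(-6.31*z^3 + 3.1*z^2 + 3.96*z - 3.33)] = (-4.54747350886464e-13*z^7 - 121.563888*z^6 - 791.087892*z^5 + 1249.25628*z^4 - 456.238576*z^3 + 530.02812*z^2 - 324.627696*z - 2.59704)/(251.239591*z^9 - 370.28973*z^8 - 291.097968*z^7 + 832.741199*z^6 - 208.142892*z^5 - 549.087228*z^4 + 393.088221*z^3 + 53.532414*z^2 - 131.736132*z + 36.926037)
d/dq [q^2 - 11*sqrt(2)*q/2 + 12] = 2*q - 11*sqrt(2)/2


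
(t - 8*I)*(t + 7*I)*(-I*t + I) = -I*t^3 - t^2 + I*t^2 + t - 56*I*t + 56*I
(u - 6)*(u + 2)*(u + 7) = u^3 + 3*u^2 - 40*u - 84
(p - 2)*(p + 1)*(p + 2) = p^3 + p^2 - 4*p - 4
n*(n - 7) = n^2 - 7*n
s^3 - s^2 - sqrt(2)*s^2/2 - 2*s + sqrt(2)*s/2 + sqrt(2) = (s - 2)*(s + 1)*(s - sqrt(2)/2)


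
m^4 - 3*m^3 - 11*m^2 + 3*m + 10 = (m - 5)*(m - 1)*(m + 1)*(m + 2)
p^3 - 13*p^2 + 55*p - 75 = (p - 5)^2*(p - 3)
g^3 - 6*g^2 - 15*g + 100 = (g - 5)^2*(g + 4)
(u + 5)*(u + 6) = u^2 + 11*u + 30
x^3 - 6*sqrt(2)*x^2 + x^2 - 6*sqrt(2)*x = x*(x + 1)*(x - 6*sqrt(2))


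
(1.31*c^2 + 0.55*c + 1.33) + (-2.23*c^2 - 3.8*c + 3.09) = -0.92*c^2 - 3.25*c + 4.42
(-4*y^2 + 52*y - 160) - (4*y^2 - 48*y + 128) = -8*y^2 + 100*y - 288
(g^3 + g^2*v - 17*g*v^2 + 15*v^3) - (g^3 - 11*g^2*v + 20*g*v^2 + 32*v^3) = 12*g^2*v - 37*g*v^2 - 17*v^3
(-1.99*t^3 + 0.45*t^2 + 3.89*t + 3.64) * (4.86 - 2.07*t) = 4.1193*t^4 - 10.6029*t^3 - 5.8653*t^2 + 11.3706*t + 17.6904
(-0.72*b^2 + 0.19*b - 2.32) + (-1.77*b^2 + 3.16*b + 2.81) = -2.49*b^2 + 3.35*b + 0.49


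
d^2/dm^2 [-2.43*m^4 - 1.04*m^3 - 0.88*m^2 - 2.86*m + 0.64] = -29.16*m^2 - 6.24*m - 1.76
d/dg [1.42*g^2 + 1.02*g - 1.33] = 2.84*g + 1.02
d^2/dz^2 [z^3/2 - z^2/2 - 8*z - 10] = 3*z - 1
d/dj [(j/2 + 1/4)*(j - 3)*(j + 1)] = 3*j^2/2 - 3*j/2 - 2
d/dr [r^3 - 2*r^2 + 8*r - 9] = 3*r^2 - 4*r + 8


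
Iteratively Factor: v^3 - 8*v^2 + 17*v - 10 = (v - 5)*(v^2 - 3*v + 2) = (v - 5)*(v - 1)*(v - 2)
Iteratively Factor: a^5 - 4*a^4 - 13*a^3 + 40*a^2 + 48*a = (a + 3)*(a^4 - 7*a^3 + 8*a^2 + 16*a) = a*(a + 3)*(a^3 - 7*a^2 + 8*a + 16) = a*(a - 4)*(a + 3)*(a^2 - 3*a - 4) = a*(a - 4)*(a + 1)*(a + 3)*(a - 4)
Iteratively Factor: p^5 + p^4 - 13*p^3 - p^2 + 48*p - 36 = (p + 3)*(p^4 - 2*p^3 - 7*p^2 + 20*p - 12) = (p - 2)*(p + 3)*(p^3 - 7*p + 6) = (p - 2)*(p + 3)^2*(p^2 - 3*p + 2) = (p - 2)^2*(p + 3)^2*(p - 1)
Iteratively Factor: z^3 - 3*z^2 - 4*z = (z + 1)*(z^2 - 4*z) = z*(z + 1)*(z - 4)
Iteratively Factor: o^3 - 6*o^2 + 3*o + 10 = (o + 1)*(o^2 - 7*o + 10) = (o - 2)*(o + 1)*(o - 5)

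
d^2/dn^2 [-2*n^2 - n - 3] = -4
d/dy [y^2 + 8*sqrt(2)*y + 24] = 2*y + 8*sqrt(2)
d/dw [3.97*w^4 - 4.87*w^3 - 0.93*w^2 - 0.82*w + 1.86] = 15.88*w^3 - 14.61*w^2 - 1.86*w - 0.82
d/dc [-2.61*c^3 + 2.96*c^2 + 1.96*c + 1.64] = -7.83*c^2 + 5.92*c + 1.96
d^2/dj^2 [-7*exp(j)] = -7*exp(j)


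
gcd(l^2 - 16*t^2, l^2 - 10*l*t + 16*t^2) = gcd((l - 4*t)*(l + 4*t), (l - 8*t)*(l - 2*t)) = 1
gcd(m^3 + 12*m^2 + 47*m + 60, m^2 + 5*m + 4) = m + 4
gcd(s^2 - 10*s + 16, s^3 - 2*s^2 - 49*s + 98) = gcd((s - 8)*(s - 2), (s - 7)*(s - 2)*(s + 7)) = s - 2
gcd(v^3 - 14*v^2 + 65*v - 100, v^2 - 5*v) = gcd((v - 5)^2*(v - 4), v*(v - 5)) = v - 5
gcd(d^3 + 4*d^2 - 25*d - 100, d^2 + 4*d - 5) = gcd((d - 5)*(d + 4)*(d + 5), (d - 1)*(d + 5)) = d + 5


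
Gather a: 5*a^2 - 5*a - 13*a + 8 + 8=5*a^2 - 18*a + 16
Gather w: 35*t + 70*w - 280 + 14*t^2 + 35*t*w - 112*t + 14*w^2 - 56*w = 14*t^2 - 77*t + 14*w^2 + w*(35*t + 14) - 280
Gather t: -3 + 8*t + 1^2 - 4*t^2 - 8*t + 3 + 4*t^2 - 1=0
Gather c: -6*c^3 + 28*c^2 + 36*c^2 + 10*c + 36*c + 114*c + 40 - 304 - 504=-6*c^3 + 64*c^2 + 160*c - 768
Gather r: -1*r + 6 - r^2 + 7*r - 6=-r^2 + 6*r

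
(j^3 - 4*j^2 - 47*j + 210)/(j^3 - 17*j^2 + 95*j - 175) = (j^2 + j - 42)/(j^2 - 12*j + 35)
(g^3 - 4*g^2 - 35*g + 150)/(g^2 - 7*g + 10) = (g^2 + g - 30)/(g - 2)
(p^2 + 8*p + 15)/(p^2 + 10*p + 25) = (p + 3)/(p + 5)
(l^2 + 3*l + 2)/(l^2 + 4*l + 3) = (l + 2)/(l + 3)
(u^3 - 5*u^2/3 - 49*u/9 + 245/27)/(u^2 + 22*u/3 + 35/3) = (u^2 - 4*u + 35/9)/(u + 5)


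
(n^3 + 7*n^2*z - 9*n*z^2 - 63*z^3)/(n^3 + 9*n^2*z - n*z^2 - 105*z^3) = (n + 3*z)/(n + 5*z)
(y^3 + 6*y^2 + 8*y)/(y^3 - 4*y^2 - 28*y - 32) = y*(y + 4)/(y^2 - 6*y - 16)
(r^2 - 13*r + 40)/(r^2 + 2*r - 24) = (r^2 - 13*r + 40)/(r^2 + 2*r - 24)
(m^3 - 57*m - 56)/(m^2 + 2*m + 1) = (m^2 - m - 56)/(m + 1)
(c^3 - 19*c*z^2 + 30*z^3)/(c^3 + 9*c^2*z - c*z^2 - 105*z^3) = (c - 2*z)/(c + 7*z)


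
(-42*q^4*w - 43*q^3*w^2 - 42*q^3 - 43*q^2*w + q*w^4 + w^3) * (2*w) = -84*q^4*w^2 - 86*q^3*w^3 - 84*q^3*w - 86*q^2*w^2 + 2*q*w^5 + 2*w^4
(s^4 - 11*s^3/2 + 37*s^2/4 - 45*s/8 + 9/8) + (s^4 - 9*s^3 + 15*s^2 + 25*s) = 2*s^4 - 29*s^3/2 + 97*s^2/4 + 155*s/8 + 9/8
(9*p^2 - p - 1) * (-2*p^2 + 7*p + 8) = -18*p^4 + 65*p^3 + 67*p^2 - 15*p - 8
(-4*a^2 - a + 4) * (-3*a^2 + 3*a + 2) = 12*a^4 - 9*a^3 - 23*a^2 + 10*a + 8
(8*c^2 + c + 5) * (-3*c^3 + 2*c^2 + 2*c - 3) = -24*c^5 + 13*c^4 + 3*c^3 - 12*c^2 + 7*c - 15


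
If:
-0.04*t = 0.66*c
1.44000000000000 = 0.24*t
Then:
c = -0.36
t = 6.00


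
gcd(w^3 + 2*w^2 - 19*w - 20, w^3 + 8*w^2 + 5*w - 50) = w + 5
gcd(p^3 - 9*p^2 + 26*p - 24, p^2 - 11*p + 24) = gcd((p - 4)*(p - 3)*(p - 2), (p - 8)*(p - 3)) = p - 3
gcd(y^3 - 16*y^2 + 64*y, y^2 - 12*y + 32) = y - 8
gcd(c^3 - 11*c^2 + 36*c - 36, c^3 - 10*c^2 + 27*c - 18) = c^2 - 9*c + 18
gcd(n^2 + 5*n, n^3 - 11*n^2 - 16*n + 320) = n + 5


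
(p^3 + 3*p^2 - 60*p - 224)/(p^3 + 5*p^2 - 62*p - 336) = (p + 4)/(p + 6)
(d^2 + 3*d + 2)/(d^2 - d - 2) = (d + 2)/(d - 2)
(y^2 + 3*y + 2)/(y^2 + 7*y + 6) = (y + 2)/(y + 6)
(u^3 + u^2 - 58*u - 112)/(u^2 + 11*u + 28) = (u^2 - 6*u - 16)/(u + 4)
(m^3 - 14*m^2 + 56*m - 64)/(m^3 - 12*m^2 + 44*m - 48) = (m - 8)/(m - 6)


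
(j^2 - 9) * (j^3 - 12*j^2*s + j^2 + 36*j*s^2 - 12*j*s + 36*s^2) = j^5 - 12*j^4*s + j^4 + 36*j^3*s^2 - 12*j^3*s - 9*j^3 + 36*j^2*s^2 + 108*j^2*s - 9*j^2 - 324*j*s^2 + 108*j*s - 324*s^2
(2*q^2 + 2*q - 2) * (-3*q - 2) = -6*q^3 - 10*q^2 + 2*q + 4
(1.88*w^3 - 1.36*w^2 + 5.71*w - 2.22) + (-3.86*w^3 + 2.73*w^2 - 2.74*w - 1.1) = -1.98*w^3 + 1.37*w^2 + 2.97*w - 3.32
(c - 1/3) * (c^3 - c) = c^4 - c^3/3 - c^2 + c/3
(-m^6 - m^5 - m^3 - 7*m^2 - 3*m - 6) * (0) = 0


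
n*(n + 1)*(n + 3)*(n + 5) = n^4 + 9*n^3 + 23*n^2 + 15*n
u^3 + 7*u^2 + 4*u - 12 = (u - 1)*(u + 2)*(u + 6)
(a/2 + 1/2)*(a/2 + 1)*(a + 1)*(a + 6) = a^4/4 + 5*a^3/2 + 29*a^2/4 + 8*a + 3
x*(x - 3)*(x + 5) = x^3 + 2*x^2 - 15*x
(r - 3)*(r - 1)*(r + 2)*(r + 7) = r^4 + 5*r^3 - 19*r^2 - 29*r + 42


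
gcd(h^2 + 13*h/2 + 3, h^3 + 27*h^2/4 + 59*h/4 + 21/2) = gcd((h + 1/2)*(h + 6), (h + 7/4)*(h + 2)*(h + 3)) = 1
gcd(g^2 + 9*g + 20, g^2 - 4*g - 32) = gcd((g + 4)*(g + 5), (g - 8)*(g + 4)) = g + 4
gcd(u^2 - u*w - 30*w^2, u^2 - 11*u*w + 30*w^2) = u - 6*w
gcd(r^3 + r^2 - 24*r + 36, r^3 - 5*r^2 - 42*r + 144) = r^2 + 3*r - 18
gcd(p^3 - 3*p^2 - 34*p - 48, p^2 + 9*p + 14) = p + 2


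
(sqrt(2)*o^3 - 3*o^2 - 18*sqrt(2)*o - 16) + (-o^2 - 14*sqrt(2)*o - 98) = sqrt(2)*o^3 - 4*o^2 - 32*sqrt(2)*o - 114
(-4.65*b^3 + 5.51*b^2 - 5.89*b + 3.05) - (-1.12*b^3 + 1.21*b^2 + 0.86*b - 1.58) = -3.53*b^3 + 4.3*b^2 - 6.75*b + 4.63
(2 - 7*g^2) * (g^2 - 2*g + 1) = -7*g^4 + 14*g^3 - 5*g^2 - 4*g + 2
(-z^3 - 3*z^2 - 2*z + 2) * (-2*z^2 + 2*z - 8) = 2*z^5 + 4*z^4 + 6*z^3 + 16*z^2 + 20*z - 16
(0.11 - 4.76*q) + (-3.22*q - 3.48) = -7.98*q - 3.37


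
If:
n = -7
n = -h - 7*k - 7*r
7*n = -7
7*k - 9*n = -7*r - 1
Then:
No Solution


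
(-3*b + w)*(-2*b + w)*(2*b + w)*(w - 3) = 12*b^3*w - 36*b^3 - 4*b^2*w^2 + 12*b^2*w - 3*b*w^3 + 9*b*w^2 + w^4 - 3*w^3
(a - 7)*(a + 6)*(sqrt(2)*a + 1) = sqrt(2)*a^3 - sqrt(2)*a^2 + a^2 - 42*sqrt(2)*a - a - 42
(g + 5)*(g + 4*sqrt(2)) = g^2 + 5*g + 4*sqrt(2)*g + 20*sqrt(2)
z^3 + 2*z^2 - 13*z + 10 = (z - 2)*(z - 1)*(z + 5)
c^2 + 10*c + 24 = (c + 4)*(c + 6)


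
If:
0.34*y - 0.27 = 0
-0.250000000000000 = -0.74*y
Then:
No Solution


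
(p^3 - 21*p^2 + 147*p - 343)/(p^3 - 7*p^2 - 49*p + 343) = (p - 7)/(p + 7)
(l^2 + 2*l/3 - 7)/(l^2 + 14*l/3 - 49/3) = (l + 3)/(l + 7)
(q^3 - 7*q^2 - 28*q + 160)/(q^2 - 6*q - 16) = (q^2 + q - 20)/(q + 2)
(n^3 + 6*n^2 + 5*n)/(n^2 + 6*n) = (n^2 + 6*n + 5)/(n + 6)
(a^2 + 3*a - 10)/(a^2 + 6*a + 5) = (a - 2)/(a + 1)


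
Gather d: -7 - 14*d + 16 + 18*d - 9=4*d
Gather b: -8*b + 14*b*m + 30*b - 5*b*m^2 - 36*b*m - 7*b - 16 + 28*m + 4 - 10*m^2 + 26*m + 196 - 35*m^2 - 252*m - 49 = b*(-5*m^2 - 22*m + 15) - 45*m^2 - 198*m + 135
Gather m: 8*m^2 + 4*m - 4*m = 8*m^2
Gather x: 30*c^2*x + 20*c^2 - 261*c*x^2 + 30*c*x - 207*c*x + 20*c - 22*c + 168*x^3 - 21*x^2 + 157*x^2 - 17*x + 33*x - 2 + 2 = 20*c^2 - 2*c + 168*x^3 + x^2*(136 - 261*c) + x*(30*c^2 - 177*c + 16)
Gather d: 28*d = 28*d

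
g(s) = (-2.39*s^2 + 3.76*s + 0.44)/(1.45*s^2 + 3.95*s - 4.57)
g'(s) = (3.76 - 4.78*s)/(1.45*s^2 + 3.95*s - 4.57) + (-2.9*s - 3.95)*(-2.39*s^2 + 3.76*s + 0.44)/(1.45*s^2 + 3.95*s - 4.57)^2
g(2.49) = -0.35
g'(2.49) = -0.30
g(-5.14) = -6.11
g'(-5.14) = -2.87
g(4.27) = -0.70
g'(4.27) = -0.14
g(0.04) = -0.13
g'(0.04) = -0.93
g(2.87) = -0.45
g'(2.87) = -0.24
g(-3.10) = 11.87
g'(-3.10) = -27.21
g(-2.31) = 3.52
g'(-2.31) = -4.11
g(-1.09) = 0.91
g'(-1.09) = -1.15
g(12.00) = -1.19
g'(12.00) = -0.03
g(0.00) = -0.10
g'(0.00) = -0.91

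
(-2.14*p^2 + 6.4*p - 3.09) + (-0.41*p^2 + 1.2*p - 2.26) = -2.55*p^2 + 7.6*p - 5.35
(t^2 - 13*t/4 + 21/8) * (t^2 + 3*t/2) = t^4 - 7*t^3/4 - 9*t^2/4 + 63*t/16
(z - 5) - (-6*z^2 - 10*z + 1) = 6*z^2 + 11*z - 6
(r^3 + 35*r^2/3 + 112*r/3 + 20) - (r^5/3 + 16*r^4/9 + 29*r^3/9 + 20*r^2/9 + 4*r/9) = -r^5/3 - 16*r^4/9 - 20*r^3/9 + 85*r^2/9 + 332*r/9 + 20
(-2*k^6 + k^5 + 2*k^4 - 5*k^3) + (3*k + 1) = -2*k^6 + k^5 + 2*k^4 - 5*k^3 + 3*k + 1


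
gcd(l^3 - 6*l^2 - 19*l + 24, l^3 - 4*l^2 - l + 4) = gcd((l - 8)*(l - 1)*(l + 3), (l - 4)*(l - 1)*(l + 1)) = l - 1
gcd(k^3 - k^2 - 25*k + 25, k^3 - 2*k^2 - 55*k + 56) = k - 1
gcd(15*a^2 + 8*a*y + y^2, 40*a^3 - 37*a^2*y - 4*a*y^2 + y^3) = 5*a + y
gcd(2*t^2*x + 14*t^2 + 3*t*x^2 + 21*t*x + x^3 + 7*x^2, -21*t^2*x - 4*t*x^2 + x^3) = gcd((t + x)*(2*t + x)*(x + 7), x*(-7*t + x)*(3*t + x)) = 1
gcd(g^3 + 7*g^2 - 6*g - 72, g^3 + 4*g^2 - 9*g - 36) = g^2 + g - 12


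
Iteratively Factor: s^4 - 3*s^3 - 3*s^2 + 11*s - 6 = (s - 1)*(s^3 - 2*s^2 - 5*s + 6) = (s - 1)^2*(s^2 - s - 6) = (s - 1)^2*(s + 2)*(s - 3)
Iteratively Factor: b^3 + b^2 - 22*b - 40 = (b - 5)*(b^2 + 6*b + 8) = (b - 5)*(b + 2)*(b + 4)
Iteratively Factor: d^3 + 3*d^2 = (d)*(d^2 + 3*d) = d*(d + 3)*(d)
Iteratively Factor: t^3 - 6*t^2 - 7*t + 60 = (t - 5)*(t^2 - t - 12) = (t - 5)*(t - 4)*(t + 3)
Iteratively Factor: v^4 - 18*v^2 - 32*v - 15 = (v - 5)*(v^3 + 5*v^2 + 7*v + 3) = (v - 5)*(v + 1)*(v^2 + 4*v + 3) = (v - 5)*(v + 1)^2*(v + 3)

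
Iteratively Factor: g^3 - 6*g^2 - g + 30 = (g - 5)*(g^2 - g - 6) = (g - 5)*(g + 2)*(g - 3)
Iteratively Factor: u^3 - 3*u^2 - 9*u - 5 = (u + 1)*(u^2 - 4*u - 5) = (u + 1)^2*(u - 5)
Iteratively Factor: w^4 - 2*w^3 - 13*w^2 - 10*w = (w - 5)*(w^3 + 3*w^2 + 2*w) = w*(w - 5)*(w^2 + 3*w + 2) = w*(w - 5)*(w + 2)*(w + 1)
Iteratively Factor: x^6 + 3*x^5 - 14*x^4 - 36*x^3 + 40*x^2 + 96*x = (x + 4)*(x^5 - x^4 - 10*x^3 + 4*x^2 + 24*x) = x*(x + 4)*(x^4 - x^3 - 10*x^2 + 4*x + 24) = x*(x - 3)*(x + 4)*(x^3 + 2*x^2 - 4*x - 8) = x*(x - 3)*(x + 2)*(x + 4)*(x^2 - 4) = x*(x - 3)*(x + 2)^2*(x + 4)*(x - 2)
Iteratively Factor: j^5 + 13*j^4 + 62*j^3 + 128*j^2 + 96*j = (j + 4)*(j^4 + 9*j^3 + 26*j^2 + 24*j) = (j + 4)^2*(j^3 + 5*j^2 + 6*j) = (j + 2)*(j + 4)^2*(j^2 + 3*j) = (j + 2)*(j + 3)*(j + 4)^2*(j)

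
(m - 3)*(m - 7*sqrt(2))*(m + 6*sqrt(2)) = m^3 - 3*m^2 - sqrt(2)*m^2 - 84*m + 3*sqrt(2)*m + 252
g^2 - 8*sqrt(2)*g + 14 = (g - 7*sqrt(2))*(g - sqrt(2))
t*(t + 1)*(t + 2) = t^3 + 3*t^2 + 2*t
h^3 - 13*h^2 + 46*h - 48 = (h - 8)*(h - 3)*(h - 2)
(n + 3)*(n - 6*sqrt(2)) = n^2 - 6*sqrt(2)*n + 3*n - 18*sqrt(2)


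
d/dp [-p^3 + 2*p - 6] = 2 - 3*p^2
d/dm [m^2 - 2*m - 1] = 2*m - 2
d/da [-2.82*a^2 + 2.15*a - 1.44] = 2.15 - 5.64*a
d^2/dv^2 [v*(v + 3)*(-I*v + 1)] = -6*I*v + 2 - 6*I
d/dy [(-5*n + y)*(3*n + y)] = -2*n + 2*y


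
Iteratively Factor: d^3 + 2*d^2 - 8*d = (d)*(d^2 + 2*d - 8) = d*(d + 4)*(d - 2)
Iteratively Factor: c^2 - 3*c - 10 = (c - 5)*(c + 2)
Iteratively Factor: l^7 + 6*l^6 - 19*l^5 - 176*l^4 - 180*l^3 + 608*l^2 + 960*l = (l)*(l^6 + 6*l^5 - 19*l^4 - 176*l^3 - 180*l^2 + 608*l + 960) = l*(l + 3)*(l^5 + 3*l^4 - 28*l^3 - 92*l^2 + 96*l + 320) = l*(l + 2)*(l + 3)*(l^4 + l^3 - 30*l^2 - 32*l + 160) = l*(l - 5)*(l + 2)*(l + 3)*(l^3 + 6*l^2 - 32) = l*(l - 5)*(l - 2)*(l + 2)*(l + 3)*(l^2 + 8*l + 16) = l*(l - 5)*(l - 2)*(l + 2)*(l + 3)*(l + 4)*(l + 4)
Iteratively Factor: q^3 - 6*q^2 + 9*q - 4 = (q - 1)*(q^2 - 5*q + 4) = (q - 1)^2*(q - 4)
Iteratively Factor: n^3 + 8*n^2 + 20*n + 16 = (n + 4)*(n^2 + 4*n + 4) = (n + 2)*(n + 4)*(n + 2)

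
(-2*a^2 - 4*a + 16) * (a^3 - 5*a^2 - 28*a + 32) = -2*a^5 + 6*a^4 + 92*a^3 - 32*a^2 - 576*a + 512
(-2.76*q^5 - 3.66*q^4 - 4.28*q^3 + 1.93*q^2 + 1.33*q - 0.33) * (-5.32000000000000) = 14.6832*q^5 + 19.4712*q^4 + 22.7696*q^3 - 10.2676*q^2 - 7.0756*q + 1.7556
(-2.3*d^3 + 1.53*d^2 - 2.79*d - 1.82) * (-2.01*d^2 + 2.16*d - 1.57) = 4.623*d^5 - 8.0433*d^4 + 12.5237*d^3 - 4.7703*d^2 + 0.4491*d + 2.8574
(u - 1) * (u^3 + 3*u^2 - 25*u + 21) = u^4 + 2*u^3 - 28*u^2 + 46*u - 21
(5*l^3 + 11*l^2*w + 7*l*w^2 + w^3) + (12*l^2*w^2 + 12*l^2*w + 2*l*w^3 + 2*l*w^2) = 5*l^3 + 12*l^2*w^2 + 23*l^2*w + 2*l*w^3 + 9*l*w^2 + w^3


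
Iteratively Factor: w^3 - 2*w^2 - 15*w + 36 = (w - 3)*(w^2 + w - 12) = (w - 3)*(w + 4)*(w - 3)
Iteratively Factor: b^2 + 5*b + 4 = (b + 1)*(b + 4)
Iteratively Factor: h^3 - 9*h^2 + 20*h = (h - 5)*(h^2 - 4*h) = h*(h - 5)*(h - 4)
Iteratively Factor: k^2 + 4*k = (k)*(k + 4)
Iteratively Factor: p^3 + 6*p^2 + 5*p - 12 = (p + 3)*(p^2 + 3*p - 4) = (p - 1)*(p + 3)*(p + 4)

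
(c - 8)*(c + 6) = c^2 - 2*c - 48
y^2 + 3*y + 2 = (y + 1)*(y + 2)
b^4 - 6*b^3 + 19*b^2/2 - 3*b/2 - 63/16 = (b - 7/2)*(b - 3/2)^2*(b + 1/2)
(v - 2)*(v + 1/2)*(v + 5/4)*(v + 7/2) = v^4 + 13*v^3/4 - 15*v^2/4 - 181*v/16 - 35/8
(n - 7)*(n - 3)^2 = n^3 - 13*n^2 + 51*n - 63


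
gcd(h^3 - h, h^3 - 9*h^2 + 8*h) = h^2 - h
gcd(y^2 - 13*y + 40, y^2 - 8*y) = y - 8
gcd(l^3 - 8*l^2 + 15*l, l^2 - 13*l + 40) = l - 5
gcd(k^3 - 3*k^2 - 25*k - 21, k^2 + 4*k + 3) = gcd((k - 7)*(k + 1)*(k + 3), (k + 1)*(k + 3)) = k^2 + 4*k + 3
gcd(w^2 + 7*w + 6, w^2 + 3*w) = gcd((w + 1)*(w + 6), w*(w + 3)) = 1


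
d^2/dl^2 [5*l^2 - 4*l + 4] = 10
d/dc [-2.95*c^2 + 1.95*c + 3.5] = 1.95 - 5.9*c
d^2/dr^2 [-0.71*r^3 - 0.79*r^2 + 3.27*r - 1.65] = -4.26*r - 1.58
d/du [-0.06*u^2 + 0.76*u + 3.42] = 0.76 - 0.12*u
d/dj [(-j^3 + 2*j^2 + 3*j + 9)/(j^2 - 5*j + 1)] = (-j^4 + 10*j^3 - 16*j^2 - 14*j + 48)/(j^4 - 10*j^3 + 27*j^2 - 10*j + 1)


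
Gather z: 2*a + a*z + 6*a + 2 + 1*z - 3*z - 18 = 8*a + z*(a - 2) - 16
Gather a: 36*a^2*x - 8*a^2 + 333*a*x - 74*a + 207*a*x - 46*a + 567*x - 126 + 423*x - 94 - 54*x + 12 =a^2*(36*x - 8) + a*(540*x - 120) + 936*x - 208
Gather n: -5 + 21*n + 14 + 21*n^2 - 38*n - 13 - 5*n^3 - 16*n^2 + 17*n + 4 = -5*n^3 + 5*n^2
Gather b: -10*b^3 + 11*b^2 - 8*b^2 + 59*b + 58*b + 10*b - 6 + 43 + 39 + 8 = -10*b^3 + 3*b^2 + 127*b + 84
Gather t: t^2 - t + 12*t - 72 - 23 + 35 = t^2 + 11*t - 60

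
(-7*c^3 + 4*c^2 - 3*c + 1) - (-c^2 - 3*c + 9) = -7*c^3 + 5*c^2 - 8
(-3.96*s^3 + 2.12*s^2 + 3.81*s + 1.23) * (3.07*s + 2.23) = -12.1572*s^4 - 2.3224*s^3 + 16.4243*s^2 + 12.2724*s + 2.7429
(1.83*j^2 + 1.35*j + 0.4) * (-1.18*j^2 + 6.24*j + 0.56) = -2.1594*j^4 + 9.8262*j^3 + 8.9768*j^2 + 3.252*j + 0.224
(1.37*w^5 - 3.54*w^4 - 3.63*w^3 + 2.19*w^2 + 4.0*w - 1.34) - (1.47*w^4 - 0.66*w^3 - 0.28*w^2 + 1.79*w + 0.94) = 1.37*w^5 - 5.01*w^4 - 2.97*w^3 + 2.47*w^2 + 2.21*w - 2.28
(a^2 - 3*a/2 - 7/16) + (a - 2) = a^2 - a/2 - 39/16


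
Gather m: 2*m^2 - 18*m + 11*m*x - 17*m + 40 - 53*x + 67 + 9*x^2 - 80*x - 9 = 2*m^2 + m*(11*x - 35) + 9*x^2 - 133*x + 98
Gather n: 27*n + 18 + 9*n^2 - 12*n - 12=9*n^2 + 15*n + 6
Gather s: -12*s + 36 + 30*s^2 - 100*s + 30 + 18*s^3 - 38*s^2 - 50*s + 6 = 18*s^3 - 8*s^2 - 162*s + 72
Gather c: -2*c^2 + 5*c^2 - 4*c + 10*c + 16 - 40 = 3*c^2 + 6*c - 24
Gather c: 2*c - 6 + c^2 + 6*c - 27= c^2 + 8*c - 33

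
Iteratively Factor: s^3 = (s)*(s^2) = s^2*(s)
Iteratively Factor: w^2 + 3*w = (w + 3)*(w)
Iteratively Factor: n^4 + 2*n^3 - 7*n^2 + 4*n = (n - 1)*(n^3 + 3*n^2 - 4*n) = (n - 1)*(n + 4)*(n^2 - n) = (n - 1)^2*(n + 4)*(n)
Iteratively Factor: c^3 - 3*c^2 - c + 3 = (c - 1)*(c^2 - 2*c - 3) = (c - 3)*(c - 1)*(c + 1)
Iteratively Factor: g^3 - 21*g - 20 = (g + 4)*(g^2 - 4*g - 5) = (g - 5)*(g + 4)*(g + 1)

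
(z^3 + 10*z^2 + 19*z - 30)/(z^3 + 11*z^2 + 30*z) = (z - 1)/z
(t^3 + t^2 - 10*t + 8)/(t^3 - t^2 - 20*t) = (t^2 - 3*t + 2)/(t*(t - 5))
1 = 1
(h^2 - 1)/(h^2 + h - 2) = (h + 1)/(h + 2)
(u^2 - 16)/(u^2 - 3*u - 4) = (u + 4)/(u + 1)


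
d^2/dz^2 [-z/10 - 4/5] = 0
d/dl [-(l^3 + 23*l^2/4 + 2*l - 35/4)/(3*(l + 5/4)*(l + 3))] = (-16*l^4 - 136*l^3 - 539*l^2 - 970*l - 715)/(3*(16*l^4 + 136*l^3 + 409*l^2 + 510*l + 225))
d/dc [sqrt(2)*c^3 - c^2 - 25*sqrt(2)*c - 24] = 3*sqrt(2)*c^2 - 2*c - 25*sqrt(2)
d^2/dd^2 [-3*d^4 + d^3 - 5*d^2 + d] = -36*d^2 + 6*d - 10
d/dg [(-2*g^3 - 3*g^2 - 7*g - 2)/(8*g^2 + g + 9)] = (-16*g^4 - 4*g^3 - g^2 - 22*g - 61)/(64*g^4 + 16*g^3 + 145*g^2 + 18*g + 81)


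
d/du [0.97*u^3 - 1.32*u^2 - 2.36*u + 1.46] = 2.91*u^2 - 2.64*u - 2.36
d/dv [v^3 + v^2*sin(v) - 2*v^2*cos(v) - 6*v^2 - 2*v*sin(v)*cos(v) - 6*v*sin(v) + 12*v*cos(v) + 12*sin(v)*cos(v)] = 2*v^2*sin(v) + v^2*cos(v) + 3*v^2 - 10*sqrt(2)*v*sin(v + pi/4) - 2*v*cos(2*v) - 12*v - 6*sin(v) - sin(2*v) + 12*cos(v) + 12*cos(2*v)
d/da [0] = 0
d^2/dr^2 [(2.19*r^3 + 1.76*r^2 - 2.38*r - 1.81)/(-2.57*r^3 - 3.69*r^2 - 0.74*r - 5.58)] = (18.2876060000001*r^6 + 119.307624*r^5 + 675.833928*r^4 + 781.14712*r^3 - 77.868318*r^2 - 829.244952*r - 201.809332)/(16.974593*r^9 + 73.116243*r^8 + 119.643009*r^7 + 202.915287*r^6 + 351.950622*r^5 + 297.66771*r^4 + 331.887356*r^3 + 353.846772*r^2 + 69.122808*r + 173.741112)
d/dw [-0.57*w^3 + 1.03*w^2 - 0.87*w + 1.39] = -1.71*w^2 + 2.06*w - 0.87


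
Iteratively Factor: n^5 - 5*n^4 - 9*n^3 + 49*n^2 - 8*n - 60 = (n - 2)*(n^4 - 3*n^3 - 15*n^2 + 19*n + 30) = (n - 2)*(n + 1)*(n^3 - 4*n^2 - 11*n + 30) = (n - 5)*(n - 2)*(n + 1)*(n^2 + n - 6) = (n - 5)*(n - 2)*(n + 1)*(n + 3)*(n - 2)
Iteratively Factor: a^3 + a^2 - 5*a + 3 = (a - 1)*(a^2 + 2*a - 3) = (a - 1)^2*(a + 3)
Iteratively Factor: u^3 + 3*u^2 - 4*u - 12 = (u + 2)*(u^2 + u - 6) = (u - 2)*(u + 2)*(u + 3)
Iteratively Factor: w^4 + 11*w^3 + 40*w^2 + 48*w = (w + 4)*(w^3 + 7*w^2 + 12*w) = (w + 3)*(w + 4)*(w^2 + 4*w) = (w + 3)*(w + 4)^2*(w)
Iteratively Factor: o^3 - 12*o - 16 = (o + 2)*(o^2 - 2*o - 8) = (o - 4)*(o + 2)*(o + 2)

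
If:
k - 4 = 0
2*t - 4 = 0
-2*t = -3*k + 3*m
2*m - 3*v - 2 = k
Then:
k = 4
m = 8/3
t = 2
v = -2/9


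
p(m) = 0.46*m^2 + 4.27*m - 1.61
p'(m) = 0.92*m + 4.27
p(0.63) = 1.26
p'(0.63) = 4.85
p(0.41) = 0.22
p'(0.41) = 4.65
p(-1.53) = -7.07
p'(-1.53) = 2.86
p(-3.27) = -10.65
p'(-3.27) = 1.26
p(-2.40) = -9.21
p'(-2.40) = 2.06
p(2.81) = 14.02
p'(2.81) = 6.86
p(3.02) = 15.48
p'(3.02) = 7.05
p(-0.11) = -2.07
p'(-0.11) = 4.17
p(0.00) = -1.61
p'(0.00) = 4.27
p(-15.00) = 37.84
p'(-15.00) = -9.53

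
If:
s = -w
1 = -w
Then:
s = 1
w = -1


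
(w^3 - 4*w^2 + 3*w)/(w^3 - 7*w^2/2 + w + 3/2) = 2*w/(2*w + 1)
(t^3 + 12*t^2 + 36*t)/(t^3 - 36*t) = (t + 6)/(t - 6)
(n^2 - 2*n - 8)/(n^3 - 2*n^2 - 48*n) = (-n^2 + 2*n + 8)/(n*(-n^2 + 2*n + 48))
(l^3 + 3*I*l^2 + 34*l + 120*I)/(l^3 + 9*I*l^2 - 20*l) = (l - 6*I)/l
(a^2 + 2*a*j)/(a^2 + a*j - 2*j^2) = a/(a - j)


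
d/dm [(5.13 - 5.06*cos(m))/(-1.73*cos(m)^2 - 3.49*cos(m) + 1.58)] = (8.7538*cos(m)^2 - 17.7498*cos(m) - 9.9089)*sin(m)/(2.9929*cos(m)^4 + 12.0754*cos(m)^3 + 6.7133*cos(m)^2 - 11.0284*cos(m) + 2.4964)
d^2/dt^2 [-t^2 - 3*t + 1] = -2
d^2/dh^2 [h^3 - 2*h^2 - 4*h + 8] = 6*h - 4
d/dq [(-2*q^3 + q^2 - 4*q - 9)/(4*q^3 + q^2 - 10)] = 2*(-3*q^4 + 16*q^3 + 86*q^2 - q + 20)/(16*q^6 + 8*q^5 + q^4 - 80*q^3 - 20*q^2 + 100)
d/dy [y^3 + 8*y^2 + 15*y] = 3*y^2 + 16*y + 15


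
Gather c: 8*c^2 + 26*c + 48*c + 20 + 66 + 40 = 8*c^2 + 74*c + 126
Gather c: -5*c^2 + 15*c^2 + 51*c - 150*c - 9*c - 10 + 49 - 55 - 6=10*c^2 - 108*c - 22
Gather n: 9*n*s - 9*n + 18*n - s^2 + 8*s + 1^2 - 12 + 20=n*(9*s + 9) - s^2 + 8*s + 9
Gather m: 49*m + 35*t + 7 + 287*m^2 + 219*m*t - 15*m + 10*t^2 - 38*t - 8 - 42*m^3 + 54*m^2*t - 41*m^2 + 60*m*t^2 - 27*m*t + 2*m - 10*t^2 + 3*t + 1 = -42*m^3 + m^2*(54*t + 246) + m*(60*t^2 + 192*t + 36)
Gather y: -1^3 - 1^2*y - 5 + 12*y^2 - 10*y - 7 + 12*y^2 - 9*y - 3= 24*y^2 - 20*y - 16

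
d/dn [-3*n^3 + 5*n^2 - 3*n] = -9*n^2 + 10*n - 3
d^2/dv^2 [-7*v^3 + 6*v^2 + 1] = 12 - 42*v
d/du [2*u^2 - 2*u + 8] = 4*u - 2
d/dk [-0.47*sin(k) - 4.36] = -0.47*cos(k)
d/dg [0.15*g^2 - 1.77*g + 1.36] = 0.3*g - 1.77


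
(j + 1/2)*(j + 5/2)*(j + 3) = j^3 + 6*j^2 + 41*j/4 + 15/4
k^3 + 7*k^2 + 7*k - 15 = (k - 1)*(k + 3)*(k + 5)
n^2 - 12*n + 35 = (n - 7)*(n - 5)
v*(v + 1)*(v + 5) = v^3 + 6*v^2 + 5*v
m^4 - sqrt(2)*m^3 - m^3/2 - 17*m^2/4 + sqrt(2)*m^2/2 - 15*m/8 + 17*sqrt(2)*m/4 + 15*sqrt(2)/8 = (m - 5/2)*(m + 1/2)*(m + 3/2)*(m - sqrt(2))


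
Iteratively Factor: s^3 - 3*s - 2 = (s + 1)*(s^2 - s - 2) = (s - 2)*(s + 1)*(s + 1)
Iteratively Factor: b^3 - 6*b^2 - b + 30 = (b - 3)*(b^2 - 3*b - 10) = (b - 5)*(b - 3)*(b + 2)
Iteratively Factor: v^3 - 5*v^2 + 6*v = (v)*(v^2 - 5*v + 6) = v*(v - 3)*(v - 2)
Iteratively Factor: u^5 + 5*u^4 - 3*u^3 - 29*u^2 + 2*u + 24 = (u + 3)*(u^4 + 2*u^3 - 9*u^2 - 2*u + 8) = (u - 1)*(u + 3)*(u^3 + 3*u^2 - 6*u - 8) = (u - 1)*(u + 3)*(u + 4)*(u^2 - u - 2) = (u - 1)*(u + 1)*(u + 3)*(u + 4)*(u - 2)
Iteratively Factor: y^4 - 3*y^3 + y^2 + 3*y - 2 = (y - 2)*(y^3 - y^2 - y + 1) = (y - 2)*(y - 1)*(y^2 - 1) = (y - 2)*(y - 1)^2*(y + 1)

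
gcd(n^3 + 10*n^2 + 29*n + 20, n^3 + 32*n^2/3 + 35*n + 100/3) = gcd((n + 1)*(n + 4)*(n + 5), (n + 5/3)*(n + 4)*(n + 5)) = n^2 + 9*n + 20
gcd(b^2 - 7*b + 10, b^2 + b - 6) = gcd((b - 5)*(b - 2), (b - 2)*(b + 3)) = b - 2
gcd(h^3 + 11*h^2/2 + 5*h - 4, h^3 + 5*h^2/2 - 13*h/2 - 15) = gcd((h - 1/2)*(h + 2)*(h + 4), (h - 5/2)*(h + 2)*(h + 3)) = h + 2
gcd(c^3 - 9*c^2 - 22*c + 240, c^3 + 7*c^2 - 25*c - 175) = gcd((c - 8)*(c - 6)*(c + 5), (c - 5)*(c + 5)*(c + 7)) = c + 5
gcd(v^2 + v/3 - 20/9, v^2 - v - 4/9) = v - 4/3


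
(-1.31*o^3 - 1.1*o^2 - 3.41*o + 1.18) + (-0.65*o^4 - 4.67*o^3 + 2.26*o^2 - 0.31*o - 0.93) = -0.65*o^4 - 5.98*o^3 + 1.16*o^2 - 3.72*o + 0.25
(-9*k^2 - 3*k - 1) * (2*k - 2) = -18*k^3 + 12*k^2 + 4*k + 2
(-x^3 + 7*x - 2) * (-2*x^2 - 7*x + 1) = 2*x^5 + 7*x^4 - 15*x^3 - 45*x^2 + 21*x - 2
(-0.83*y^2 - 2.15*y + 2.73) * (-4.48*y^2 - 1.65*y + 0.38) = 3.7184*y^4 + 11.0015*y^3 - 8.9983*y^2 - 5.3215*y + 1.0374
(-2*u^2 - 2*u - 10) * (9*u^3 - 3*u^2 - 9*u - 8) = -18*u^5 - 12*u^4 - 66*u^3 + 64*u^2 + 106*u + 80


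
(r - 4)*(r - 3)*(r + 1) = r^3 - 6*r^2 + 5*r + 12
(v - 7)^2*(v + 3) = v^3 - 11*v^2 + 7*v + 147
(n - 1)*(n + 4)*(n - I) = n^3 + 3*n^2 - I*n^2 - 4*n - 3*I*n + 4*I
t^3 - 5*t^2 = t^2*(t - 5)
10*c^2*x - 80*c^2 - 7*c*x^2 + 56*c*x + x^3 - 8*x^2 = (-5*c + x)*(-2*c + x)*(x - 8)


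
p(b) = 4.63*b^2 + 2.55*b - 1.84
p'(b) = 9.26*b + 2.55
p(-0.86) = -0.61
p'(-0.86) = -5.41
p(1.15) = 7.22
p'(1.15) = 13.20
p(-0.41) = -2.11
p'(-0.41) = -1.25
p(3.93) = 79.69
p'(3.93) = 38.94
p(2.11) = 24.15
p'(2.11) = 22.09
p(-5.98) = 148.48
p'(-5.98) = -52.82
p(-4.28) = 72.06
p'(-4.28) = -37.08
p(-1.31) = 2.77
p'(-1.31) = -9.58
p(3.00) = 47.48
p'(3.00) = 30.33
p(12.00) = 695.48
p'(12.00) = 113.67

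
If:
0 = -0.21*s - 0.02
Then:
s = -0.10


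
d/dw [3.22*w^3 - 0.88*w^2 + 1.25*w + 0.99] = 9.66*w^2 - 1.76*w + 1.25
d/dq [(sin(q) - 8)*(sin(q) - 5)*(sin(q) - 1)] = (3*sin(q)^2 - 28*sin(q) + 53)*cos(q)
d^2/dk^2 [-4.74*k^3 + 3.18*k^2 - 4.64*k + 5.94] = 6.36 - 28.44*k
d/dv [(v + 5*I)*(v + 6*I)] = 2*v + 11*I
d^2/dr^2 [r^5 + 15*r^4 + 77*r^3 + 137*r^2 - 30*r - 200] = 20*r^3 + 180*r^2 + 462*r + 274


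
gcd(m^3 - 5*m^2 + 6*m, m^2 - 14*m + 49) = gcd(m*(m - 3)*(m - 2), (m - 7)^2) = 1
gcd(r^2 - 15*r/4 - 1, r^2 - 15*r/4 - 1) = r^2 - 15*r/4 - 1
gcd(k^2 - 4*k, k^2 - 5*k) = k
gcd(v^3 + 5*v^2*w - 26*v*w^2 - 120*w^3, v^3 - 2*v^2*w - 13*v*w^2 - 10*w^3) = v - 5*w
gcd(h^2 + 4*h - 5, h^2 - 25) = h + 5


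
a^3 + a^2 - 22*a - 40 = (a - 5)*(a + 2)*(a + 4)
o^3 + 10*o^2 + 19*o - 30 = (o - 1)*(o + 5)*(o + 6)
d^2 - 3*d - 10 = (d - 5)*(d + 2)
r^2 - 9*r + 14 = (r - 7)*(r - 2)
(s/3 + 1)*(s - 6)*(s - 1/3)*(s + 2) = s^4/3 - 4*s^3/9 - 71*s^2/9 - 28*s/3 + 4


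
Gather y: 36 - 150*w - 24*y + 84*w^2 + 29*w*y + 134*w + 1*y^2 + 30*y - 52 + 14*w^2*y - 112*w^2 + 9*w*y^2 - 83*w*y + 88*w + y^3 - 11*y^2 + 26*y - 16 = -28*w^2 + 72*w + y^3 + y^2*(9*w - 10) + y*(14*w^2 - 54*w + 32) - 32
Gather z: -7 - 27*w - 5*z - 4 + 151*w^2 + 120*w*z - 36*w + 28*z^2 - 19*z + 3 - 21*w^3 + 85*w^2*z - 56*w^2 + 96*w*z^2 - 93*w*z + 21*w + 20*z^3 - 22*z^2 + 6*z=-21*w^3 + 95*w^2 - 42*w + 20*z^3 + z^2*(96*w + 6) + z*(85*w^2 + 27*w - 18) - 8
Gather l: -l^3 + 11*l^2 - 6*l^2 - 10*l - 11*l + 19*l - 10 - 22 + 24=-l^3 + 5*l^2 - 2*l - 8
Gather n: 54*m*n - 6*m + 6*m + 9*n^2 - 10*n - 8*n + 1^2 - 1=9*n^2 + n*(54*m - 18)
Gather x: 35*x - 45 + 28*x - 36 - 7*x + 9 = 56*x - 72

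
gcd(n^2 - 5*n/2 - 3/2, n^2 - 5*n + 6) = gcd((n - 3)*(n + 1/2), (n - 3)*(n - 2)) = n - 3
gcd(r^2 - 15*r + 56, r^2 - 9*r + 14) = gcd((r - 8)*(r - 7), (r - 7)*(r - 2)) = r - 7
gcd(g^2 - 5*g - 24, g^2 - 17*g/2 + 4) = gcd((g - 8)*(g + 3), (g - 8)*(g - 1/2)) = g - 8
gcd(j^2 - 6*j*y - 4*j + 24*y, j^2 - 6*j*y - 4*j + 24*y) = -j^2 + 6*j*y + 4*j - 24*y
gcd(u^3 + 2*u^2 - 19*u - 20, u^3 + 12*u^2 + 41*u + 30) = u^2 + 6*u + 5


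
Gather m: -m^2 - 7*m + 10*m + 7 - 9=-m^2 + 3*m - 2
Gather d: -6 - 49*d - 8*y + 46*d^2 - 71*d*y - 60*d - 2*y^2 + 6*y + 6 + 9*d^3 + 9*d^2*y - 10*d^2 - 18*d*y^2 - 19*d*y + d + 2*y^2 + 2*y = 9*d^3 + d^2*(9*y + 36) + d*(-18*y^2 - 90*y - 108)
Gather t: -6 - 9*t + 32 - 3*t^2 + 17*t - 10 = -3*t^2 + 8*t + 16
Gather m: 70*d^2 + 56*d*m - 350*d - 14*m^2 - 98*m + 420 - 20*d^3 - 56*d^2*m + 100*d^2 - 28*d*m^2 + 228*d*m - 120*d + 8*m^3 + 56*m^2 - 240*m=-20*d^3 + 170*d^2 - 470*d + 8*m^3 + m^2*(42 - 28*d) + m*(-56*d^2 + 284*d - 338) + 420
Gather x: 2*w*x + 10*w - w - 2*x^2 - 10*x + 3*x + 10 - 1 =9*w - 2*x^2 + x*(2*w - 7) + 9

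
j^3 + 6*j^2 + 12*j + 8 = (j + 2)^3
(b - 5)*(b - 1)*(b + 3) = b^3 - 3*b^2 - 13*b + 15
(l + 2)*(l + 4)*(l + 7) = l^3 + 13*l^2 + 50*l + 56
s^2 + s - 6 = (s - 2)*(s + 3)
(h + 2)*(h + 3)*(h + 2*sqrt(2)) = h^3 + 2*sqrt(2)*h^2 + 5*h^2 + 6*h + 10*sqrt(2)*h + 12*sqrt(2)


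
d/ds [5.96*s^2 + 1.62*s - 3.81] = 11.92*s + 1.62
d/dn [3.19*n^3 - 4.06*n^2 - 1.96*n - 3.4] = 9.57*n^2 - 8.12*n - 1.96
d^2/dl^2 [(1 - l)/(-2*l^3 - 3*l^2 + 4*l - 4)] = 2*(4*(l - 1)*(3*l^2 + 3*l - 2)^2 + (-6*l^2 - 6*l - 3*(l - 1)*(2*l + 1) + 4)*(2*l^3 + 3*l^2 - 4*l + 4))/(2*l^3 + 3*l^2 - 4*l + 4)^3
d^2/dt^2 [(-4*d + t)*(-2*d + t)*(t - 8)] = -12*d + 6*t - 16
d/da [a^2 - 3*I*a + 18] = 2*a - 3*I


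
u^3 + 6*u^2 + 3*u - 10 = (u - 1)*(u + 2)*(u + 5)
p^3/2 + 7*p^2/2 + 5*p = p*(p/2 + 1)*(p + 5)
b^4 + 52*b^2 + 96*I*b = b*(b - 8*I)*(b + 2*I)*(b + 6*I)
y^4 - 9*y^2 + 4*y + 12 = (y - 2)^2*(y + 1)*(y + 3)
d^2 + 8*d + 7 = (d + 1)*(d + 7)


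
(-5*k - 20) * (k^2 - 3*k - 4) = -5*k^3 - 5*k^2 + 80*k + 80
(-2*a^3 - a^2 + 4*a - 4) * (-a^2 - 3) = 2*a^5 + a^4 + 2*a^3 + 7*a^2 - 12*a + 12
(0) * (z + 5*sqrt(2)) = 0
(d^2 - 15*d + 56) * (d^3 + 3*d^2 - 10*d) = d^5 - 12*d^4 + d^3 + 318*d^2 - 560*d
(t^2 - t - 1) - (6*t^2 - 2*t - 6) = -5*t^2 + t + 5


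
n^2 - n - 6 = (n - 3)*(n + 2)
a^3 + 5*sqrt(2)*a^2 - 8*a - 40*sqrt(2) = (a - 2*sqrt(2))*(a + 2*sqrt(2))*(a + 5*sqrt(2))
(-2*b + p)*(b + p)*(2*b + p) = -4*b^3 - 4*b^2*p + b*p^2 + p^3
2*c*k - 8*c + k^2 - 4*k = (2*c + k)*(k - 4)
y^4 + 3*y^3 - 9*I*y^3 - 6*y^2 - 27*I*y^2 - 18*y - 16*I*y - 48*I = (y + 3)*(y - 8*I)*(y - 2*I)*(y + I)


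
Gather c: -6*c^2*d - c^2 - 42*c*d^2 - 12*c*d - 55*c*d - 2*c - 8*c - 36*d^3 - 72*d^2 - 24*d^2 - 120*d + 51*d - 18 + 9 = c^2*(-6*d - 1) + c*(-42*d^2 - 67*d - 10) - 36*d^3 - 96*d^2 - 69*d - 9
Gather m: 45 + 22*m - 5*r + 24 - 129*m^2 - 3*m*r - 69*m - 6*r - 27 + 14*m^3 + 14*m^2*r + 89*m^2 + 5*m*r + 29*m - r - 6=14*m^3 + m^2*(14*r - 40) + m*(2*r - 18) - 12*r + 36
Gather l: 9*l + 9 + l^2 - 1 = l^2 + 9*l + 8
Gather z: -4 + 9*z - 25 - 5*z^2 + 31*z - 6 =-5*z^2 + 40*z - 35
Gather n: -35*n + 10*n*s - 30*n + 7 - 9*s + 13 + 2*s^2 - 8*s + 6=n*(10*s - 65) + 2*s^2 - 17*s + 26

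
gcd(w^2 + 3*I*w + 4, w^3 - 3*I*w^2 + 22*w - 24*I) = w^2 + 3*I*w + 4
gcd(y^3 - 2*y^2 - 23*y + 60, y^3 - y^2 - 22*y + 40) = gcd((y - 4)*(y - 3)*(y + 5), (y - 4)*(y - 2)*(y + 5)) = y^2 + y - 20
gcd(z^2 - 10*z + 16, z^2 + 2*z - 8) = z - 2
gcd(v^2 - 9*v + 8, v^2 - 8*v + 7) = v - 1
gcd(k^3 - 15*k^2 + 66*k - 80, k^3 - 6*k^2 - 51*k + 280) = k^2 - 13*k + 40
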